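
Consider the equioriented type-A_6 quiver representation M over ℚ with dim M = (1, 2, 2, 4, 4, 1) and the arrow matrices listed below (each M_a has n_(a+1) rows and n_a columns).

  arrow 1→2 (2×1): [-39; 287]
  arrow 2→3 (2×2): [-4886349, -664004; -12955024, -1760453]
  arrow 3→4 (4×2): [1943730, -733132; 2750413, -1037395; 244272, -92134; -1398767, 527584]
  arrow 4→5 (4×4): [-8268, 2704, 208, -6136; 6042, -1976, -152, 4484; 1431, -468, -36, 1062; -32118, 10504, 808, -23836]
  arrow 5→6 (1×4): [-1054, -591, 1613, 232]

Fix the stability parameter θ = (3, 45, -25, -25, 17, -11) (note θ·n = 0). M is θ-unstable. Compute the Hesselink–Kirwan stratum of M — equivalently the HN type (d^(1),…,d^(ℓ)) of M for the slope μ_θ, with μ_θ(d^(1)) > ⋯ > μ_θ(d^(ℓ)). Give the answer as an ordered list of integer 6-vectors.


Barcode: M ≅ I[1,4], I[2,4], I[4,4], I[4,6], I[5,5]^3. HN layers by μ_θ (5 steps, strictly decreasing):
  μ^(1)=17; μ^(2)=3; μ^(3)=-1/2; μ^(4)=-5/3; μ^(5)=-25

((0, 0, 0, 0, 3, 0); (0, 0, 0, 0, 1, 1); (1, 1, 1, 1, 0, 0); (0, 1, 1, 1, 0, 0); (0, 0, 0, 2, 0, 0))


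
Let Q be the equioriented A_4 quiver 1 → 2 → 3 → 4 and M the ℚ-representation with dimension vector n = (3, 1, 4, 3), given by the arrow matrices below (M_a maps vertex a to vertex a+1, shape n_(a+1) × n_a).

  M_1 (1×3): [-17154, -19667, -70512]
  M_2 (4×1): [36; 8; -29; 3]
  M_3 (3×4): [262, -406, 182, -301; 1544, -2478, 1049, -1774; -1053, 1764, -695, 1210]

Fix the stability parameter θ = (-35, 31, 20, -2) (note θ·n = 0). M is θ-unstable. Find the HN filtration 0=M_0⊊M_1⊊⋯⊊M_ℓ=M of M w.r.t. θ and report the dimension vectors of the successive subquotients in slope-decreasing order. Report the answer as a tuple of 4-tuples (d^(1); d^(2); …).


Via rank(M_{q-1}∘⋯∘M_p): M ≅ I[1,1]^2, I[1,4], I[3,3], I[3,4]^2.
μ_θ-semistable layers: μ^(1)=20; μ^(2)=49/3; μ^(3)=9; μ^(4)=-35

((0, 0, 1, 0); (0, 1, 1, 1); (0, 0, 2, 2); (3, 0, 0, 0))


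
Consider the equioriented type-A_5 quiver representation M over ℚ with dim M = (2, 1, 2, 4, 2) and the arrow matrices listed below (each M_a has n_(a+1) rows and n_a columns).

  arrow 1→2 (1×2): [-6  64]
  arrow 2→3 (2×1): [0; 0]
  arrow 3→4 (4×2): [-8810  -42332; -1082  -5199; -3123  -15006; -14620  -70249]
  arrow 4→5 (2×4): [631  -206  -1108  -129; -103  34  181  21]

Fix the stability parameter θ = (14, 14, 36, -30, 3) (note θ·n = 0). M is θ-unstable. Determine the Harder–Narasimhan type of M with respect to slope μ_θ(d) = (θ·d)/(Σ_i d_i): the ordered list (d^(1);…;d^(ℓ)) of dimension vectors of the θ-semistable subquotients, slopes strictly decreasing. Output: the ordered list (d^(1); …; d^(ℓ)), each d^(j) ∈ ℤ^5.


Interval decomposition of M: I[1,1], I[1,2], I[3,5]^2, I[4,4]^2.
HN type (ℓ=3): μ^(1)=14; μ^(2)=3; μ^(3)=-30

((2, 1, 0, 0, 0); (0, 0, 2, 2, 2); (0, 0, 0, 2, 0))


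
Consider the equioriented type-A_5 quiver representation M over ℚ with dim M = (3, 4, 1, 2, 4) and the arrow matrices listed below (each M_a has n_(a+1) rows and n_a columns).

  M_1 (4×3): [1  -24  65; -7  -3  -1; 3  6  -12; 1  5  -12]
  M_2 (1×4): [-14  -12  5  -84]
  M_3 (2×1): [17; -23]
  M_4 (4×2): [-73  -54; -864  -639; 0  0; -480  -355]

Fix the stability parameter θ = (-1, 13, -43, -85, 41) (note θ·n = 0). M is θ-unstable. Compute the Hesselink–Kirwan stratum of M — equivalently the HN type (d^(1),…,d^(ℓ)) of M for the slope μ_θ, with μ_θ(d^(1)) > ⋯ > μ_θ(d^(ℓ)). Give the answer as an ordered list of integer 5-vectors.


Via rank(M_{q-1}∘⋯∘M_p): M ≅ I[1,2]^2, I[1,5], I[2,2], I[4,5], I[5,5]^2.
μ_θ-semistable layers: μ^(1)=41; μ^(2)=13; μ^(3)=-1; μ^(4)=-29; μ^(5)=-85

((0, 0, 0, 0, 4); (0, 3, 0, 0, 0); (2, 0, 0, 0, 0); (1, 1, 1, 1, 0); (0, 0, 0, 1, 0))


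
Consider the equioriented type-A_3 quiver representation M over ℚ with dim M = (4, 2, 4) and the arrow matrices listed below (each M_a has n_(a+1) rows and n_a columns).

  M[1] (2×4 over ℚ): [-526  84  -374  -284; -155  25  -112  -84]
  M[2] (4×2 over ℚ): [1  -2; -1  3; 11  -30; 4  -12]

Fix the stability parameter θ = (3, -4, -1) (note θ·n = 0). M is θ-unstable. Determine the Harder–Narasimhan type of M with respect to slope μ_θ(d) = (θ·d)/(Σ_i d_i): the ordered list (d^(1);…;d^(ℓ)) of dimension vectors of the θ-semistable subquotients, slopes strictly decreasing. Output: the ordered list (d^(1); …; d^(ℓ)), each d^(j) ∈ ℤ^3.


Barcode: M ≅ I[1,1]^2, I[1,3]^2, I[3,3]^2. HN layers by μ_θ (3 steps, strictly decreasing):
  μ^(1)=3; μ^(2)=-2/3; μ^(3)=-1

((2, 0, 0); (2, 2, 2); (0, 0, 2))


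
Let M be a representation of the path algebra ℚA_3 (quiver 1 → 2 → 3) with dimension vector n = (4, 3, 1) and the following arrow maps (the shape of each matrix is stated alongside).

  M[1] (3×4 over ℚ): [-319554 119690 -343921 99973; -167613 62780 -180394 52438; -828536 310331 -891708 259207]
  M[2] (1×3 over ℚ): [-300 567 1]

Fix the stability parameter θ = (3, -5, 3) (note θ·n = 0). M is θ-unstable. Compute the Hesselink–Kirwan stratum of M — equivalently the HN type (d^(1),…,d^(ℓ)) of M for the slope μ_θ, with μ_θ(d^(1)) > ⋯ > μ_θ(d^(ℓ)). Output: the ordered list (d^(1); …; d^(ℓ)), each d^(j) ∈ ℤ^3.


Barcode: M ≅ I[1,1], I[1,2]^2, I[1,3]. HN layers by μ_θ (2 steps, strictly decreasing):
  μ^(1)=3; μ^(2)=-1

((1, 0, 1); (3, 3, 0))


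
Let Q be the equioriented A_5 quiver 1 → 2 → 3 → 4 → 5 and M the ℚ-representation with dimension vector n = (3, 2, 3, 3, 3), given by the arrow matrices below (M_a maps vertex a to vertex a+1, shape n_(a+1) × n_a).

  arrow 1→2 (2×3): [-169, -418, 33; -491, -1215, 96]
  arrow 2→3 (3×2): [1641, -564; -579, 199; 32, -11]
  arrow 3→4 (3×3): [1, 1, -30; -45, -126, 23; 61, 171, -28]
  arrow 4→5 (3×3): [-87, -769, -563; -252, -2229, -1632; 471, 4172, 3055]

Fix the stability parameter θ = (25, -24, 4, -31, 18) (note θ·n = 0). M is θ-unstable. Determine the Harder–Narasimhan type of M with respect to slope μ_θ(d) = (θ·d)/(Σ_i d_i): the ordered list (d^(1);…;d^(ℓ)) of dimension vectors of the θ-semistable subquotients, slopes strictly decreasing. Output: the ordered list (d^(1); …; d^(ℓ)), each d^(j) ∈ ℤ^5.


Barcode: M ≅ I[1,1], I[1,4], I[1,5], I[3,5], I[5,5]. HN layers by μ_θ (4 steps, strictly decreasing):
  μ^(1)=25; μ^(2)=18; μ^(3)=-13/2; μ^(4)=-27/2

((1, 0, 0, 0, 0); (0, 0, 0, 0, 3); (2, 2, 2, 2, 0); (0, 0, 1, 1, 0))


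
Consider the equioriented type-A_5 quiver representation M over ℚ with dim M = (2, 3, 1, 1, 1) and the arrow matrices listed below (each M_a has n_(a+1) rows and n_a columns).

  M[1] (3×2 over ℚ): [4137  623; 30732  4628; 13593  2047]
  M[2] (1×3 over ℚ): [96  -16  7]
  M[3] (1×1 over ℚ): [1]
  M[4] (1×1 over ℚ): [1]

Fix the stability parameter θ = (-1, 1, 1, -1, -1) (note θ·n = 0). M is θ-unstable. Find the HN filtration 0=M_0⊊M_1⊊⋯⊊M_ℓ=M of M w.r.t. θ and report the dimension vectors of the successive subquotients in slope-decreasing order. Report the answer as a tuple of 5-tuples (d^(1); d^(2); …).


Via rank(M_{q-1}∘⋯∘M_p): M ≅ I[1,1], I[1,5], I[2,2]^2.
μ_θ-semistable layers: μ^(1)=1; μ^(2)=0; μ^(3)=-1

((0, 2, 0, 0, 0); (0, 1, 1, 1, 1); (2, 0, 0, 0, 0))


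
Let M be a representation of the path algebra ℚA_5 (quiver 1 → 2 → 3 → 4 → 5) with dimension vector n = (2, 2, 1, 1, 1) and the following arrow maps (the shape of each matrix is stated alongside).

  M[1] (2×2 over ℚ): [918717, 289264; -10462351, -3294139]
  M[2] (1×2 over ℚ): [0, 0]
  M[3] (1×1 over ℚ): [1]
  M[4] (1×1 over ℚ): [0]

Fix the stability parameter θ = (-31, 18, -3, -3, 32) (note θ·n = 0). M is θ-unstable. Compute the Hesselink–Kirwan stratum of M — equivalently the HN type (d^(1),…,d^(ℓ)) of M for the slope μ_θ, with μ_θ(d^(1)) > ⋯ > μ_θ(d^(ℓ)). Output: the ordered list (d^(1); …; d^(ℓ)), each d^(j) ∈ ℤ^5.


Barcode: M ≅ I[1,2]^2, I[3,4], I[5,5]. HN layers by μ_θ (4 steps, strictly decreasing):
  μ^(1)=32; μ^(2)=18; μ^(3)=-3; μ^(4)=-31

((0, 0, 0, 0, 1); (0, 2, 0, 0, 0); (0, 0, 1, 1, 0); (2, 0, 0, 0, 0))


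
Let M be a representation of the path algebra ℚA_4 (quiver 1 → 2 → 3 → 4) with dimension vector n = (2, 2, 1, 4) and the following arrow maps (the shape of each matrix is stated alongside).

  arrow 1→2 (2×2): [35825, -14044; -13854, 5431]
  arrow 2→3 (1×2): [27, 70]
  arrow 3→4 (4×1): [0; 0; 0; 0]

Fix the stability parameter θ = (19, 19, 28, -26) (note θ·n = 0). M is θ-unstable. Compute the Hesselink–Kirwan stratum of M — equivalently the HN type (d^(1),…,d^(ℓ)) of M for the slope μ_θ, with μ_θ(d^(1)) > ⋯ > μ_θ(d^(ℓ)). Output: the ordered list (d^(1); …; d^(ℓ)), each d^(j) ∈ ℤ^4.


Via rank(M_{q-1}∘⋯∘M_p): M ≅ I[1,2], I[1,3], I[4,4]^4.
μ_θ-semistable layers: μ^(1)=28; μ^(2)=19; μ^(3)=-26

((0, 0, 1, 0); (2, 2, 0, 0); (0, 0, 0, 4))


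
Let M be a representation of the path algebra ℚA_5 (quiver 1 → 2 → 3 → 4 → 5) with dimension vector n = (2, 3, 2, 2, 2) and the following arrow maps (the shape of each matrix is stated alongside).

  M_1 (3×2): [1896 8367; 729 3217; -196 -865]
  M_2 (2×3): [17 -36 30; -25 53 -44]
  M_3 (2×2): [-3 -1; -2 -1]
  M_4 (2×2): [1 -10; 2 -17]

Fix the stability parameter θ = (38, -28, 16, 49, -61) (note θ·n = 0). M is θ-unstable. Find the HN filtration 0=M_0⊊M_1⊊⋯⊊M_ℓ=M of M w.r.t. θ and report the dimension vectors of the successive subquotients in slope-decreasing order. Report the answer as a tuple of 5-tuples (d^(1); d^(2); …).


Barcode: M ≅ I[1,5]^2, I[2,2]. HN layers by μ_θ (2 steps, strictly decreasing):
  μ^(1)=14/5; μ^(2)=-28

((2, 2, 2, 2, 2); (0, 1, 0, 0, 0))


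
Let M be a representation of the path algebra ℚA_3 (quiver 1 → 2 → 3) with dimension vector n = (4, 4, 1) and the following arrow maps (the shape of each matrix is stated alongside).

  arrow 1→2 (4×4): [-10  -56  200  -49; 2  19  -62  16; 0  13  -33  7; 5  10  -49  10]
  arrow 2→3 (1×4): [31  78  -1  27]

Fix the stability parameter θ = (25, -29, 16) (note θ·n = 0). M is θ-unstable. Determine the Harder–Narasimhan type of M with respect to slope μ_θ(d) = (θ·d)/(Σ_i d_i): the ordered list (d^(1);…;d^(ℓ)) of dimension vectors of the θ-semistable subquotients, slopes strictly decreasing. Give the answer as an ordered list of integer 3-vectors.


Interval decomposition of M: I[1,2]^3, I[1,3].
HN type (ℓ=2): μ^(1)=16; μ^(2)=-2

((0, 0, 1); (4, 4, 0))


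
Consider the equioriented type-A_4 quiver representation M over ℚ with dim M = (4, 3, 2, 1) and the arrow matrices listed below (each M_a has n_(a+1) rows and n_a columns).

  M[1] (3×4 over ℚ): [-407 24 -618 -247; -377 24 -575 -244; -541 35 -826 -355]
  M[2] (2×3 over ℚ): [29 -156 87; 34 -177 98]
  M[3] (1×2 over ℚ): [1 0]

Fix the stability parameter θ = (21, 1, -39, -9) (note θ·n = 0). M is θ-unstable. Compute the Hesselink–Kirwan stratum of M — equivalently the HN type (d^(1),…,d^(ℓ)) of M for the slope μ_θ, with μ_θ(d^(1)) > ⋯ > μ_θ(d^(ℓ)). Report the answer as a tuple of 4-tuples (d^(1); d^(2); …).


Interval decomposition of M: I[1,1], I[1,2], I[1,3], I[1,4].
HN type (ℓ=4): μ^(1)=21; μ^(2)=11; μ^(3)=-17/3; μ^(4)=-13/2

((1, 0, 0, 0); (1, 1, 0, 0); (1, 1, 1, 0); (1, 1, 1, 1))


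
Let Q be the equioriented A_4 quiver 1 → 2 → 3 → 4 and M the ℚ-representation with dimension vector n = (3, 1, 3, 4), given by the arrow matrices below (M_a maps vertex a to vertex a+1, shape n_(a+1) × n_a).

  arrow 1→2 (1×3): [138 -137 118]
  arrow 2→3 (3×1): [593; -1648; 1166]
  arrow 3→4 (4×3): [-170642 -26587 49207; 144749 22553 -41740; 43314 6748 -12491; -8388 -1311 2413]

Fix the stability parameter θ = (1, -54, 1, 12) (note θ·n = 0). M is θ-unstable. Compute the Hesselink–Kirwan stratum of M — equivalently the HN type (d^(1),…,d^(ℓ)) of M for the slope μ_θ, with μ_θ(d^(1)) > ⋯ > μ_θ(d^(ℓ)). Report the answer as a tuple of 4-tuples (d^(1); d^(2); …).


Barcode: M ≅ I[1,1]^2, I[1,4], I[3,4]^2, I[4,4]. HN layers by μ_θ (3 steps, strictly decreasing):
  μ^(1)=12; μ^(2)=1; μ^(3)=-53/2

((0, 0, 0, 4); (2, 0, 3, 0); (1, 1, 0, 0))


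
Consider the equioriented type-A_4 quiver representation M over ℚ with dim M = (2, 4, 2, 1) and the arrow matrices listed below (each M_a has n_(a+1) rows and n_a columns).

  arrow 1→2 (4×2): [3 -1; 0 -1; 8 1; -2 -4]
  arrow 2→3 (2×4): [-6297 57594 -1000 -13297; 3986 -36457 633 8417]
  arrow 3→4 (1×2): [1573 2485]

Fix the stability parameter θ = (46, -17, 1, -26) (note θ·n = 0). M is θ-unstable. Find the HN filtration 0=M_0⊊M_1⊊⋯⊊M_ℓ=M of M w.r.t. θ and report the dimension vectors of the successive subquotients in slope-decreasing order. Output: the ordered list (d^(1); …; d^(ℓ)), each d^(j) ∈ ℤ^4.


Barcode: M ≅ I[1,2], I[1,4], I[2,2], I[2,3]. HN layers by μ_θ (3 steps, strictly decreasing):
  μ^(1)=29/2; μ^(2)=1; μ^(3)=-17

((1, 1, 0, 0); (1, 1, 2, 1); (0, 2, 0, 0))


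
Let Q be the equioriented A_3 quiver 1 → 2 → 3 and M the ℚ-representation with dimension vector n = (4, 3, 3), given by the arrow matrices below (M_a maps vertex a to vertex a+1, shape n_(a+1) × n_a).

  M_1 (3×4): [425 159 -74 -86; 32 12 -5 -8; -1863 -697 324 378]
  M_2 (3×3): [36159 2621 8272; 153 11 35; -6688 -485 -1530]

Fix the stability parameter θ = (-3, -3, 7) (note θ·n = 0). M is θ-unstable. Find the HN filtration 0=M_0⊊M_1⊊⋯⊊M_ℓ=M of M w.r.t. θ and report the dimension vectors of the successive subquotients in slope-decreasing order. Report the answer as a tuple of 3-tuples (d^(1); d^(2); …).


Barcode: M ≅ I[1,1]^2, I[1,3]^2, I[2,3]. HN layers by μ_θ (2 steps, strictly decreasing):
  μ^(1)=7; μ^(2)=-3

((0, 0, 3); (4, 3, 0))


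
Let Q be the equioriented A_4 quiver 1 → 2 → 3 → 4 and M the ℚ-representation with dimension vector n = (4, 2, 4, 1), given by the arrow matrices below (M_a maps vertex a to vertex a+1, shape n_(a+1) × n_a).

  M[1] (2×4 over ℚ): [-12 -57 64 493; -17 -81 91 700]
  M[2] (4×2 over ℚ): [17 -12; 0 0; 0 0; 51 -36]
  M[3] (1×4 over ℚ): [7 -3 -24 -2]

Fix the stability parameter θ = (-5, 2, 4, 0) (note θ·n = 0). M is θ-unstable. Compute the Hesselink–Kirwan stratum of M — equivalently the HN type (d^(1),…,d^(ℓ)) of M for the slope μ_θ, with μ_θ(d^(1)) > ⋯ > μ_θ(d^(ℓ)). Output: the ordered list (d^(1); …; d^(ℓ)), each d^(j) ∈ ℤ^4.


Via rank(M_{q-1}∘⋯∘M_p): M ≅ I[1,1]^2, I[1,2], I[1,4], I[3,3]^3.
μ_θ-semistable layers: μ^(1)=4; μ^(2)=2; μ^(3)=-5

((0, 0, 3, 0); (0, 2, 1, 1); (4, 0, 0, 0))


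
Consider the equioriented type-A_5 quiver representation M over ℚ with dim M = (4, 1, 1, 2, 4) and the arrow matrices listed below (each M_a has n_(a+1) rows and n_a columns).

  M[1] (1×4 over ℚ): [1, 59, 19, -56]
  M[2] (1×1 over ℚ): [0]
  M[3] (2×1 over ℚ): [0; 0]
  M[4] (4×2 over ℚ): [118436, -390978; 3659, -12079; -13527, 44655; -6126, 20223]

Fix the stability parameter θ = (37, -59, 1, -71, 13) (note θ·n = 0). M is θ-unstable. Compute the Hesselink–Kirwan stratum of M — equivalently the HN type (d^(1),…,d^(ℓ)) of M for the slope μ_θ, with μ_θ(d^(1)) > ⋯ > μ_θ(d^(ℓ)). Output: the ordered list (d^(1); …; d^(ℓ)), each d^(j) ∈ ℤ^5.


Barcode: M ≅ I[1,1]^3, I[1,2], I[3,3], I[4,5]^2, I[5,5]^2. HN layers by μ_θ (5 steps, strictly decreasing):
  μ^(1)=37; μ^(2)=13; μ^(3)=1; μ^(4)=-11; μ^(5)=-71

((3, 0, 0, 0, 0); (0, 0, 0, 0, 4); (0, 0, 1, 0, 0); (1, 1, 0, 0, 0); (0, 0, 0, 2, 0))


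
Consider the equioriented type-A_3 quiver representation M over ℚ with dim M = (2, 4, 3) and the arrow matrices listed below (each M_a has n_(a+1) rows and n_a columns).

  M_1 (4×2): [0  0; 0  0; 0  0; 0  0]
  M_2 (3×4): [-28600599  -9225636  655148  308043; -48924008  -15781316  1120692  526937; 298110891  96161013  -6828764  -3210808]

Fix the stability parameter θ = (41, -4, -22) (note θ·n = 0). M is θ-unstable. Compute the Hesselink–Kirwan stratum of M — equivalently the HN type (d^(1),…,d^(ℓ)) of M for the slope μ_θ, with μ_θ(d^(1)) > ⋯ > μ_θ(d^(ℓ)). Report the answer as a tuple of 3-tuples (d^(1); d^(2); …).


Via rank(M_{q-1}∘⋯∘M_p): M ≅ I[1,1]^2, I[2,2], I[2,3]^3.
μ_θ-semistable layers: μ^(1)=41; μ^(2)=-4; μ^(3)=-13

((2, 0, 0); (0, 1, 0); (0, 3, 3))


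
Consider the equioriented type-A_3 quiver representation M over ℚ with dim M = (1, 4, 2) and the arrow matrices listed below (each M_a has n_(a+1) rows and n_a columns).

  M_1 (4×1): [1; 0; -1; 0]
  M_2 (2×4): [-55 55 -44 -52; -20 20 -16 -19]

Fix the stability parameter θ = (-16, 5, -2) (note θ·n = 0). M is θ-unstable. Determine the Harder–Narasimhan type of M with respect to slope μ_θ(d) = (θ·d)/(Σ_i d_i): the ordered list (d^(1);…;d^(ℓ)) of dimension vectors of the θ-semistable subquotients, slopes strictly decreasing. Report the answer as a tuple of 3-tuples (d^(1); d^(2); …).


Via rank(M_{q-1}∘⋯∘M_p): M ≅ I[1,3], I[2,2]^2, I[2,3].
μ_θ-semistable layers: μ^(1)=5; μ^(2)=3/2; μ^(3)=-16

((0, 2, 0); (0, 2, 2); (1, 0, 0))


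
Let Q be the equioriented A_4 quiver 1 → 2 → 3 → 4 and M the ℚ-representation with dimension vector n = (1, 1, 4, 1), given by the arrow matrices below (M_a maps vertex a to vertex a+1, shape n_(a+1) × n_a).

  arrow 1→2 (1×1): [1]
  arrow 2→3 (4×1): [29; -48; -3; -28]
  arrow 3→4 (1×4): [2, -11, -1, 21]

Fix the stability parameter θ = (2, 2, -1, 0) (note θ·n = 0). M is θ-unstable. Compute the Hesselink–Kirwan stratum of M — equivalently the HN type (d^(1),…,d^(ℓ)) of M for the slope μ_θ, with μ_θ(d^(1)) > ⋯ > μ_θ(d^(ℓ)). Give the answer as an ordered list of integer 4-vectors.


Via rank(M_{q-1}∘⋯∘M_p): M ≅ I[1,4], I[3,3]^3.
μ_θ-semistable layers: μ^(1)=3/4; μ^(2)=-1

((1, 1, 1, 1); (0, 0, 3, 0))


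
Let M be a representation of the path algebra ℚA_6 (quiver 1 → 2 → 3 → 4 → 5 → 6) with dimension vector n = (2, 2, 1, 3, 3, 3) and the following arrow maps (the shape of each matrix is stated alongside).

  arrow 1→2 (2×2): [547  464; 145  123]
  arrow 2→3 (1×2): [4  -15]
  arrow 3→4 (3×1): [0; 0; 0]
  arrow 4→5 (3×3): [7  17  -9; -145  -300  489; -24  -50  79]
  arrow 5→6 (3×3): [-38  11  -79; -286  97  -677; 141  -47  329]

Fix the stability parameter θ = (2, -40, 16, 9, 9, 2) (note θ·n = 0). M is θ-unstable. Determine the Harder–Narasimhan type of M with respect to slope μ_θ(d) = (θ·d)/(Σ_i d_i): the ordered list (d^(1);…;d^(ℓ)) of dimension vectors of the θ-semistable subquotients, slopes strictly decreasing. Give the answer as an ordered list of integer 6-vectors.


Via rank(M_{q-1}∘⋯∘M_p): M ≅ I[1,2], I[1,3], I[4,5], I[4,6]^2, I[6,6].
μ_θ-semistable layers: μ^(1)=16; μ^(2)=9; μ^(3)=20/3; μ^(4)=2; μ^(5)=-19

((0, 0, 1, 0, 0, 0); (0, 0, 0, 1, 1, 0); (0, 0, 0, 2, 2, 2); (0, 0, 0, 0, 0, 1); (2, 2, 0, 0, 0, 0))


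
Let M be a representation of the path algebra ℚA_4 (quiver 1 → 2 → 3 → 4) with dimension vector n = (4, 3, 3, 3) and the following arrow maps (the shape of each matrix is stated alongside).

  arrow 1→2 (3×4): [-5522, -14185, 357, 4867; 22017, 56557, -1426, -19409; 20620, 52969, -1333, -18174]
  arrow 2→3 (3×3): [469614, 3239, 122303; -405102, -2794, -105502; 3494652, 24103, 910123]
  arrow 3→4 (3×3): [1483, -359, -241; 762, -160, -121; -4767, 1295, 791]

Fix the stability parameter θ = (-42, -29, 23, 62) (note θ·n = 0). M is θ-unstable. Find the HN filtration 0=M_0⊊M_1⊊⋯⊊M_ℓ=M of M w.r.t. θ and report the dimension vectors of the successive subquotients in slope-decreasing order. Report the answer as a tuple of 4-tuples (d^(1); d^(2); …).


Interval decomposition of M: I[1,1], I[1,2], I[1,3], I[1,4], I[3,4], I[4,4].
HN type (ℓ=4): μ^(1)=62; μ^(2)=23; μ^(3)=-29; μ^(4)=-42

((0, 0, 0, 3); (0, 0, 3, 0); (0, 3, 0, 0); (4, 0, 0, 0))


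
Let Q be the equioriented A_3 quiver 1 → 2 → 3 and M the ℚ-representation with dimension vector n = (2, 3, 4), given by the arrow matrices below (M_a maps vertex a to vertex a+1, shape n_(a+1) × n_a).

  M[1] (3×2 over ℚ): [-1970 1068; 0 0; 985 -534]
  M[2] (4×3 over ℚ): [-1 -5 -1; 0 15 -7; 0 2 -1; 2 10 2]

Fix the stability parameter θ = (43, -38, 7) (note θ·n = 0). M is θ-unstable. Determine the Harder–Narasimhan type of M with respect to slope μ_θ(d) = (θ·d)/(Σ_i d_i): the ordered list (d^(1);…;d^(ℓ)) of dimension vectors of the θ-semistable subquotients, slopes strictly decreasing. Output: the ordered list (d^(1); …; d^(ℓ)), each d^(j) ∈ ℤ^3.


Via rank(M_{q-1}∘⋯∘M_p): M ≅ I[1,1], I[1,3], I[2,3]^2, I[3,3].
μ_θ-semistable layers: μ^(1)=43; μ^(2)=7; μ^(3)=5/2; μ^(4)=-38

((1, 0, 0); (0, 0, 4); (1, 1, 0); (0, 2, 0))


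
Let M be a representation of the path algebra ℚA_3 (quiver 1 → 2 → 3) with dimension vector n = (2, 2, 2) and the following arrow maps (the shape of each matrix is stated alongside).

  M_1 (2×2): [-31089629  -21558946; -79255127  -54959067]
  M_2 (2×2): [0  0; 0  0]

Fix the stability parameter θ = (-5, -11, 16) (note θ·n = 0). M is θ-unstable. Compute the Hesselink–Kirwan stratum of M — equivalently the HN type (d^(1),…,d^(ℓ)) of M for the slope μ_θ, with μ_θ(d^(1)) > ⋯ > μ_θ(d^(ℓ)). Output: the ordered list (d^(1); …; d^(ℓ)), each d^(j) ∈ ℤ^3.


Interval decomposition of M: I[1,2]^2, I[3,3]^2.
HN type (ℓ=2): μ^(1)=16; μ^(2)=-8

((0, 0, 2); (2, 2, 0))


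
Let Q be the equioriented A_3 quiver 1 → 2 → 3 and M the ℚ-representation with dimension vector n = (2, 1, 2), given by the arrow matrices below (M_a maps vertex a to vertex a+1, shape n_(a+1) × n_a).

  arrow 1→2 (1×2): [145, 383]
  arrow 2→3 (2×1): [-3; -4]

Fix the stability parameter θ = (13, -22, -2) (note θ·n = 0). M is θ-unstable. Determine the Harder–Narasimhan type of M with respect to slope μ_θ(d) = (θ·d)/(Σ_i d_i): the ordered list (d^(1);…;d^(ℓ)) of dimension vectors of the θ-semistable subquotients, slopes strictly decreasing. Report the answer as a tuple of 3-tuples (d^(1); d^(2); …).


Barcode: M ≅ I[1,1], I[1,3], I[3,3]. HN layers by μ_θ (3 steps, strictly decreasing):
  μ^(1)=13; μ^(2)=-2; μ^(3)=-9/2

((1, 0, 0); (0, 0, 2); (1, 1, 0))


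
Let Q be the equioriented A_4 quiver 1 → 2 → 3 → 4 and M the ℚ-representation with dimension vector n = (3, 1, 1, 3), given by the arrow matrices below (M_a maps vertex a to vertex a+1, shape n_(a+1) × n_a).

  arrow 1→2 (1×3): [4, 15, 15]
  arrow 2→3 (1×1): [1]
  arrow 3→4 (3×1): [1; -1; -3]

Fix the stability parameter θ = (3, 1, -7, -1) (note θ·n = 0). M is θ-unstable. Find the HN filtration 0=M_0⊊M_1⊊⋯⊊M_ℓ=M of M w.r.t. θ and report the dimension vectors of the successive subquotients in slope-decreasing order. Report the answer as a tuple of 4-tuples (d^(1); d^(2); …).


Barcode: M ≅ I[1,1]^2, I[1,4], I[4,4]^2. HN layers by μ_θ (2 steps, strictly decreasing):
  μ^(1)=3; μ^(2)=-1

((2, 0, 0, 0); (1, 1, 1, 3))


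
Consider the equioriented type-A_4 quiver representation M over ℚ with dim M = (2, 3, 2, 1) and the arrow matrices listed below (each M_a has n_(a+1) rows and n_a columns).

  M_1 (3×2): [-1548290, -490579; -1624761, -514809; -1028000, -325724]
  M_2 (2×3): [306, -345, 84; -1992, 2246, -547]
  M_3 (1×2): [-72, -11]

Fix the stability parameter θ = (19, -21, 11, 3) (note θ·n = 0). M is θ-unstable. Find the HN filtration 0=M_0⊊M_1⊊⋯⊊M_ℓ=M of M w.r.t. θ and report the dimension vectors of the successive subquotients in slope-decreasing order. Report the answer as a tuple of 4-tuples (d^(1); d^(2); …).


Interval decomposition of M: I[1,2], I[1,4], I[2,3].
HN type (ℓ=4): μ^(1)=11; μ^(2)=7; μ^(3)=-1; μ^(4)=-21

((0, 0, 1, 0); (0, 0, 1, 1); (2, 2, 0, 0); (0, 1, 0, 0))


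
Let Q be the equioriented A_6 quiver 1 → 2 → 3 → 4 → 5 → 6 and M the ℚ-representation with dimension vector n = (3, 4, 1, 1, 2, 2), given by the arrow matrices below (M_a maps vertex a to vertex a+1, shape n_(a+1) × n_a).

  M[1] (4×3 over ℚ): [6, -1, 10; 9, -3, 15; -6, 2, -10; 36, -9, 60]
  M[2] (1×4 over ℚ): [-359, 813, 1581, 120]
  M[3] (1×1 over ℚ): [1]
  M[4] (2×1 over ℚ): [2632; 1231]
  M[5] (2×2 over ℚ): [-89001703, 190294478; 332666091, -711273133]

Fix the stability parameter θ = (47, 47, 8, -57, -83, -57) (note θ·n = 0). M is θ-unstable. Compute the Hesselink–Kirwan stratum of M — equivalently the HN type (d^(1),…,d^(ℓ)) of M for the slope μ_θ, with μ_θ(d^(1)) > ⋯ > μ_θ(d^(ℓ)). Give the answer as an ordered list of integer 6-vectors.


Via rank(M_{q-1}∘⋯∘M_p): M ≅ I[1,1], I[1,2], I[1,6], I[2,2]^2, I[5,6].
μ_θ-semistable layers: μ^(1)=47; μ^(2)=-95/6; μ^(3)=-57; μ^(4)=-83

((2, 3, 0, 0, 0, 0); (1, 1, 1, 1, 1, 1); (0, 0, 0, 0, 0, 1); (0, 0, 0, 0, 1, 0))


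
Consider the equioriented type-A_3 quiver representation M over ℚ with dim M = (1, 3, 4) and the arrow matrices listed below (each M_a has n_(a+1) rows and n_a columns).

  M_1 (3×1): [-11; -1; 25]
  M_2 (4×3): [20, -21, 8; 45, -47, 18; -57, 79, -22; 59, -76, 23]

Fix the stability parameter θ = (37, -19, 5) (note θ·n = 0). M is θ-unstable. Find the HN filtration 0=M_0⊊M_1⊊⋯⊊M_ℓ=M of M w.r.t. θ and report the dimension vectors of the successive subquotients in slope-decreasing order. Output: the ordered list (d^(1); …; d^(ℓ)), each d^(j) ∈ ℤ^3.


Barcode: M ≅ I[1,3], I[2,3]^2, I[3,3]. HN layers by μ_θ (3 steps, strictly decreasing):
  μ^(1)=23/3; μ^(2)=5; μ^(3)=-19

((1, 1, 1); (0, 0, 3); (0, 2, 0))


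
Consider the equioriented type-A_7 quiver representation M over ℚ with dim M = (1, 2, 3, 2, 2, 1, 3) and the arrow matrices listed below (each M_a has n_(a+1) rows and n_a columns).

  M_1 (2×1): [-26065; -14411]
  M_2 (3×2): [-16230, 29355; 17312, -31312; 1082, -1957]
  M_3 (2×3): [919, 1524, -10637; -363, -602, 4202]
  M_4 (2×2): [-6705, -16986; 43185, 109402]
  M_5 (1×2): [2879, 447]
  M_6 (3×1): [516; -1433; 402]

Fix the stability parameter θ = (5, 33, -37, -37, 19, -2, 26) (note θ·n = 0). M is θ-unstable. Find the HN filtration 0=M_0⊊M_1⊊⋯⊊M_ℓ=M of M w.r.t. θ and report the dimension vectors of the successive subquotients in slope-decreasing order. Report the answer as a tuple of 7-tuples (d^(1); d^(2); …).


Interval decomposition of M: I[1,4], I[2,2], I[3,3], I[3,5], I[5,7], I[7,7]^2.
HN type (ℓ=6): μ^(1)=33; μ^(2)=26; μ^(3)=19; μ^(4)=17/2; μ^(5)=-9; μ^(6)=-37

((0, 1, 0, 0, 0, 0, 0); (0, 0, 0, 0, 0, 0, 3); (0, 0, 0, 0, 1, 0, 0); (0, 0, 0, 0, 1, 1, 0); (1, 1, 1, 1, 0, 0, 0); (0, 0, 2, 1, 0, 0, 0))


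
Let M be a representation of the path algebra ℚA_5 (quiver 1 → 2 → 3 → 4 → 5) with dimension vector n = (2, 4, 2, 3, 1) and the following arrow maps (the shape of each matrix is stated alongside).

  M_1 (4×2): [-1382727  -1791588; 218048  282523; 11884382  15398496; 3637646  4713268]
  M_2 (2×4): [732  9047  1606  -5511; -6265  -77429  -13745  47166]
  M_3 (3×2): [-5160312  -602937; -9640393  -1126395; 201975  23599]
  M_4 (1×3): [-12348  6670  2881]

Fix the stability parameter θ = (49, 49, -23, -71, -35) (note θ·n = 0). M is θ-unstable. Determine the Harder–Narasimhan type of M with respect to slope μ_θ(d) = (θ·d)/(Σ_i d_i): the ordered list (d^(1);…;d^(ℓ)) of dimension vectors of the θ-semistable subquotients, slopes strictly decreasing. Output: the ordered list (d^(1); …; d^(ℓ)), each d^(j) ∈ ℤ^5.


Via rank(M_{q-1}∘⋯∘M_p): M ≅ I[1,4], I[1,5], I[2,2]^2, I[4,4].
μ_θ-semistable layers: μ^(1)=49; μ^(2)=1; μ^(3)=-31/5; μ^(4)=-71

((0, 2, 0, 0, 0); (1, 1, 1, 1, 0); (1, 1, 1, 1, 1); (0, 0, 0, 1, 0))


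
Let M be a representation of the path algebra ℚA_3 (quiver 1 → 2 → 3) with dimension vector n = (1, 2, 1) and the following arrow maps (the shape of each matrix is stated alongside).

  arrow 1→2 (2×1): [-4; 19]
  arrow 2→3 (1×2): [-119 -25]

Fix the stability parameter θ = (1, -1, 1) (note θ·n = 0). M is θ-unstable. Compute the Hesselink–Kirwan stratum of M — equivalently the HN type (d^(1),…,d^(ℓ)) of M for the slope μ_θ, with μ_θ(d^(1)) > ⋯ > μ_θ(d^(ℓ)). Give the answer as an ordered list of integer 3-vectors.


Via rank(M_{q-1}∘⋯∘M_p): M ≅ I[1,3], I[2,2].
μ_θ-semistable layers: μ^(1)=1; μ^(2)=0; μ^(3)=-1

((0, 0, 1); (1, 1, 0); (0, 1, 0))


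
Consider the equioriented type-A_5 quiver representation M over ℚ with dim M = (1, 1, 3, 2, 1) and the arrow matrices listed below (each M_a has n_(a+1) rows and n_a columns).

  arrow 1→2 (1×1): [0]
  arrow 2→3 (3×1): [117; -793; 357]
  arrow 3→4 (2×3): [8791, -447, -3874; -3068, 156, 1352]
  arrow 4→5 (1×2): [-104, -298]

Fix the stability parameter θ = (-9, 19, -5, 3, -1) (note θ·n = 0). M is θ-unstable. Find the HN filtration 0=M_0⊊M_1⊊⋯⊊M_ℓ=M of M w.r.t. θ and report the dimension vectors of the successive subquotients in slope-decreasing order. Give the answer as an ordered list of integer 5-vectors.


Barcode: M ≅ I[1,1], I[2,3], I[3,3], I[3,4], I[4,5]. HN layers by μ_θ (5 steps, strictly decreasing):
  μ^(1)=7; μ^(2)=3; μ^(3)=1; μ^(4)=-5; μ^(5)=-9

((0, 1, 1, 0, 0); (0, 0, 0, 1, 0); (0, 0, 0, 1, 1); (0, 0, 2, 0, 0); (1, 0, 0, 0, 0))


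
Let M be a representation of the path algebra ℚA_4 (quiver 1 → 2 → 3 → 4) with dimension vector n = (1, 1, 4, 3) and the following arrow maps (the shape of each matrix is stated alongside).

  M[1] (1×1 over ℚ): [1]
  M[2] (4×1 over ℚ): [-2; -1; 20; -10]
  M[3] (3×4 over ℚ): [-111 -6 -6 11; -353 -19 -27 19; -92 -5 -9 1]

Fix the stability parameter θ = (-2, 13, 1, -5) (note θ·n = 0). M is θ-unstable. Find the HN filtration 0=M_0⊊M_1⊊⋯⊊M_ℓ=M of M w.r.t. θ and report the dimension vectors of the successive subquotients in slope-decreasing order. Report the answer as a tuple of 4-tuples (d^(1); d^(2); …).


Interval decomposition of M: I[1,4], I[3,3], I[3,4]^2.
HN type (ℓ=3): μ^(1)=3; μ^(2)=1; μ^(3)=-2

((0, 1, 1, 1); (0, 0, 1, 0); (1, 0, 2, 2))


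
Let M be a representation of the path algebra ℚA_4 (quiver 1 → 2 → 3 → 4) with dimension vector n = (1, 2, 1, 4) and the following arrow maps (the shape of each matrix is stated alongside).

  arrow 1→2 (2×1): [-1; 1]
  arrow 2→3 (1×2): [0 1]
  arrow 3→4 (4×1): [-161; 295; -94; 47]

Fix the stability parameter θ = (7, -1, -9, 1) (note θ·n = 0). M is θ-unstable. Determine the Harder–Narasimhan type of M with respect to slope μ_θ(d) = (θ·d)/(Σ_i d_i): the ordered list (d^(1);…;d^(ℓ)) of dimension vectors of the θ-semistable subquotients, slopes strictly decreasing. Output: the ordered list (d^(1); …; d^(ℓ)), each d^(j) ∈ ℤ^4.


Barcode: M ≅ I[1,4], I[2,2], I[4,4]^3. HN layers by μ_θ (2 steps, strictly decreasing):
  μ^(1)=1; μ^(2)=-1

((0, 0, 0, 4); (1, 2, 1, 0))


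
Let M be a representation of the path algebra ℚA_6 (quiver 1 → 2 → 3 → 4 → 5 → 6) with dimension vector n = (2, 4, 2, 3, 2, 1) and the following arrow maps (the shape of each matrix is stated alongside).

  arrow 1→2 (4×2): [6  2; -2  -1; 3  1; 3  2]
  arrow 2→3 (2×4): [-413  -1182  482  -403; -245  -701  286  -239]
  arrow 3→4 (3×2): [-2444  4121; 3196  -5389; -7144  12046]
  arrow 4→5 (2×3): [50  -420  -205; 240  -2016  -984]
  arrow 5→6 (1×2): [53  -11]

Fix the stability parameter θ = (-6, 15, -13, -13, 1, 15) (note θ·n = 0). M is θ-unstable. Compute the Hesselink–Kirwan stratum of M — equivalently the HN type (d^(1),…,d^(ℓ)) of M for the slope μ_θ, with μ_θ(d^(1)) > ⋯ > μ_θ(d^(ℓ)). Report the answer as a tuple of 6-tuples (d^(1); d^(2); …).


Interval decomposition of M: I[1,3], I[1,4], I[2,2]^2, I[4,4], I[4,6], I[5,5].
HN type (ℓ=5): μ^(1)=15; μ^(2)=1; μ^(3)=-11/3; μ^(4)=-6; μ^(5)=-13

((0, 2, 0, 0, 0, 1); (0, 1, 1, 0, 2, 0); (0, 1, 1, 1, 0, 0); (2, 0, 0, 0, 0, 0); (0, 0, 0, 2, 0, 0))


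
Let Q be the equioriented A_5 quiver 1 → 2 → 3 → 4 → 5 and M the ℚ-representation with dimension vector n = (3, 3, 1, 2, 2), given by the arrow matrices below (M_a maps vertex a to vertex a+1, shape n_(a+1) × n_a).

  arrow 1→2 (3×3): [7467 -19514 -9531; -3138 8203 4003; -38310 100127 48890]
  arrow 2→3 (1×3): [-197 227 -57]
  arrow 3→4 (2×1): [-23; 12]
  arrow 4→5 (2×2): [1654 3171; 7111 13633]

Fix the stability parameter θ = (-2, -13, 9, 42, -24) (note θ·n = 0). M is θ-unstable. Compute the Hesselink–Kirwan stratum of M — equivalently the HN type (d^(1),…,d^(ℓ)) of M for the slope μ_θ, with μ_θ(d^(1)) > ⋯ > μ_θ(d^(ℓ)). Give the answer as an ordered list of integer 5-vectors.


Barcode: M ≅ I[1,2]^2, I[1,5], I[4,5]. HN layers by μ_θ (2 steps, strictly decreasing):
  μ^(1)=9; μ^(2)=-15/2

((0, 0, 1, 2, 2); (3, 3, 0, 0, 0))


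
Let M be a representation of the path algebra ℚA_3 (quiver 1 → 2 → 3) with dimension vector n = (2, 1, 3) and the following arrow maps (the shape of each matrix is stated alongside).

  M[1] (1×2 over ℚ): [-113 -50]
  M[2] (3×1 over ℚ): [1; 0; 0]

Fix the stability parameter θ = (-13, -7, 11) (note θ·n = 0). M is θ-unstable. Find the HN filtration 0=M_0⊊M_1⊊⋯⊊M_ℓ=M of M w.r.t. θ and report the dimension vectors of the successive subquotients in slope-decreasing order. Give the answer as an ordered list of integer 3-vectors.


Interval decomposition of M: I[1,1], I[1,3], I[3,3]^2.
HN type (ℓ=3): μ^(1)=11; μ^(2)=-7; μ^(3)=-13

((0, 0, 3); (0, 1, 0); (2, 0, 0))


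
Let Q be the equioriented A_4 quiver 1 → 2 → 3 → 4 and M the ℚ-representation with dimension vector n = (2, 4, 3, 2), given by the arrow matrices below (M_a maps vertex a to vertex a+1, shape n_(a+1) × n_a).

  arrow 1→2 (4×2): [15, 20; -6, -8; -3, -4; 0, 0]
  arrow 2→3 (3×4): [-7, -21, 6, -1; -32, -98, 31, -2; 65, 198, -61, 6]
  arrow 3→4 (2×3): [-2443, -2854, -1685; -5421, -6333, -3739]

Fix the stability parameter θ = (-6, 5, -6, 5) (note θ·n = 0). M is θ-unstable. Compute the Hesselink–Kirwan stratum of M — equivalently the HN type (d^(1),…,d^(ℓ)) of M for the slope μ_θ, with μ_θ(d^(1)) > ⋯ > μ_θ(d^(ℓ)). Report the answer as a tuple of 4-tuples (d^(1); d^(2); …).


Barcode: M ≅ I[1,1], I[1,4], I[2,2], I[2,3], I[2,4]. HN layers by μ_θ (3 steps, strictly decreasing):
  μ^(1)=5; μ^(2)=-1/2; μ^(3)=-6

((0, 1, 0, 2); (0, 3, 3, 0); (2, 0, 0, 0))


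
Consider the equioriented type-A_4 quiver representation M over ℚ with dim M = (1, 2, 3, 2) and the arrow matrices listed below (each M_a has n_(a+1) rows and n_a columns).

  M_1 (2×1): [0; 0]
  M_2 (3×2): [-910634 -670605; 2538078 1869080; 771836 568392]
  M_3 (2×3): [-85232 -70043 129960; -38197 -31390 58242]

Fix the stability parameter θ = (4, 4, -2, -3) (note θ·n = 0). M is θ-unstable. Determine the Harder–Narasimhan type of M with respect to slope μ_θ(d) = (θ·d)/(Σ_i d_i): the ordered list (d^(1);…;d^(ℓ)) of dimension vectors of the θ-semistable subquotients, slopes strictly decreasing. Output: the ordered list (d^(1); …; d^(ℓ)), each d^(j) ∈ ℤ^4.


Barcode: M ≅ I[1,1], I[2,4]^2, I[3,3]. HN layers by μ_θ (3 steps, strictly decreasing):
  μ^(1)=4; μ^(2)=-1/3; μ^(3)=-2

((1, 0, 0, 0); (0, 2, 2, 2); (0, 0, 1, 0))


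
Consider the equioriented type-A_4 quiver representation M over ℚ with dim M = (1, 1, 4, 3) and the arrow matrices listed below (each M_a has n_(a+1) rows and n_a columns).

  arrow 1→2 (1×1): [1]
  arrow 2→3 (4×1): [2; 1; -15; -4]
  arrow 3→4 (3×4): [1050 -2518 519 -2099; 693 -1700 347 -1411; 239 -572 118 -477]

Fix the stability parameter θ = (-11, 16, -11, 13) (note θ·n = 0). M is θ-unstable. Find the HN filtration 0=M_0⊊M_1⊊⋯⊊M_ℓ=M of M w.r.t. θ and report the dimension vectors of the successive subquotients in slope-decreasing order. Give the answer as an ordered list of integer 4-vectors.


Via rank(M_{q-1}∘⋯∘M_p): M ≅ I[1,4], I[3,3], I[3,4]^2.
μ_θ-semistable layers: μ^(1)=13; μ^(2)=5/2; μ^(3)=-11

((0, 0, 0, 3); (0, 1, 1, 0); (1, 0, 3, 0))


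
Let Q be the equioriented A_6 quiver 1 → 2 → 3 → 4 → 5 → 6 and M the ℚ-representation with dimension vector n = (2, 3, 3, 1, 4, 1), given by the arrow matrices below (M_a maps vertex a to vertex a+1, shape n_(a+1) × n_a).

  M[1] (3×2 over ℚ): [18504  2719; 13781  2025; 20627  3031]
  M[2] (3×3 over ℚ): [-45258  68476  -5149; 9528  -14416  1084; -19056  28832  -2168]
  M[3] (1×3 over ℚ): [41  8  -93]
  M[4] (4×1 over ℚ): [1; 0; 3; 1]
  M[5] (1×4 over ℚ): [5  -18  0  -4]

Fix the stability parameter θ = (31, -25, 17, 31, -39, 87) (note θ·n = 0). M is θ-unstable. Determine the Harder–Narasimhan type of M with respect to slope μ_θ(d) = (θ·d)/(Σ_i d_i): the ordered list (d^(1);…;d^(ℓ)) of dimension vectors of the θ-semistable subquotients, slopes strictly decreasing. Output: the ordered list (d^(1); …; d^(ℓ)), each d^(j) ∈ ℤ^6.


Via rank(M_{q-1}∘⋯∘M_p): M ≅ I[1,2], I[1,6], I[2,2], I[3,3]^2, I[5,5]^3.
μ_θ-semistable layers: μ^(1)=87; μ^(2)=17; μ^(3)=3; μ^(4)=-25; μ^(5)=-39

((0, 0, 0, 0, 0, 1); (0, 0, 2, 0, 0, 0); (2, 2, 1, 1, 1, 0); (0, 1, 0, 0, 0, 0); (0, 0, 0, 0, 3, 0))


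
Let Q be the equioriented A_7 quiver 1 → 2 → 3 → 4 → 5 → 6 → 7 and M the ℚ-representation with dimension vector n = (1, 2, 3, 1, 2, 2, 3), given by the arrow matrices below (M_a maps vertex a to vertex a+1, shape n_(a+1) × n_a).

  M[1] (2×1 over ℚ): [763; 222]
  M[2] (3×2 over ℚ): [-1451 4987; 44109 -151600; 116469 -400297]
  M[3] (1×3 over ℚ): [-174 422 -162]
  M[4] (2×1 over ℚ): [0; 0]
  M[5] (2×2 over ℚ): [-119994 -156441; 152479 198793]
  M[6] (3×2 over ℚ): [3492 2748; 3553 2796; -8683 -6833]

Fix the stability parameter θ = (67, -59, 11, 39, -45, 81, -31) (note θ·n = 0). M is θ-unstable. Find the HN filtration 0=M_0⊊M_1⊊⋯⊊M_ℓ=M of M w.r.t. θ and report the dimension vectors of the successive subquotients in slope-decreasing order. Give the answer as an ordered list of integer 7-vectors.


Barcode: M ≅ I[1,4], I[2,3], I[3,3], I[5,7]^2, I[7,7]. HN layers by μ_θ (7 steps, strictly decreasing):
  μ^(1)=39; μ^(2)=25; μ^(3)=11; μ^(4)=4; μ^(5)=-31; μ^(6)=-45; μ^(7)=-59

((0, 0, 0, 1, 0, 0, 0); (0, 0, 0, 0, 0, 2, 2); (0, 0, 3, 0, 0, 0, 0); (1, 1, 0, 0, 0, 0, 0); (0, 0, 0, 0, 0, 0, 1); (0, 0, 0, 0, 2, 0, 0); (0, 1, 0, 0, 0, 0, 0))


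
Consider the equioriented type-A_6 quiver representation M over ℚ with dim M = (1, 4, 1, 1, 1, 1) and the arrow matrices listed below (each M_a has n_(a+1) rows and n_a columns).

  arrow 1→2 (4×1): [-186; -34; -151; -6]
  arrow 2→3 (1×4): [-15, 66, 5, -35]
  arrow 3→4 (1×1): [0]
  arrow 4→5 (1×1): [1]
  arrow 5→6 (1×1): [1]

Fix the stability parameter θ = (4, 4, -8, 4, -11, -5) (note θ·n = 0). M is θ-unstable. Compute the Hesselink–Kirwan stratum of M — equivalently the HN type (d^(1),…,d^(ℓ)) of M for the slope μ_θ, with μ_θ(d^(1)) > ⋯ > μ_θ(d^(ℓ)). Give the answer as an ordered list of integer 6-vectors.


Interval decomposition of M: I[1,3], I[2,2]^3, I[4,6].
HN type (ℓ=3): μ^(1)=4; μ^(2)=0; μ^(3)=-4

((0, 3, 0, 0, 0, 0); (1, 1, 1, 0, 0, 0); (0, 0, 0, 1, 1, 1))


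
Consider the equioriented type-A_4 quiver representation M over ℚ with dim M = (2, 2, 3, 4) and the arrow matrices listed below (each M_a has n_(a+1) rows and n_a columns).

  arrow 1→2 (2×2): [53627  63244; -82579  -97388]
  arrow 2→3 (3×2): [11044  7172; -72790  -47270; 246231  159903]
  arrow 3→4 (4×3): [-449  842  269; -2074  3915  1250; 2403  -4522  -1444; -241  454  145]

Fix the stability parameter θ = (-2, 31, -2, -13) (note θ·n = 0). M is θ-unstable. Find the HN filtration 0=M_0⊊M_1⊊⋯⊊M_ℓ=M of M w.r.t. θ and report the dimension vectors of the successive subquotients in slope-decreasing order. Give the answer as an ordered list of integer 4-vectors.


Via rank(M_{q-1}∘⋯∘M_p): M ≅ I[1,1], I[1,2], I[2,4], I[3,4]^2, I[4,4].
μ_θ-semistable layers: μ^(1)=31; μ^(2)=16/3; μ^(3)=-2; μ^(4)=-15/2; μ^(5)=-13

((0, 1, 0, 0); (0, 1, 1, 1); (2, 0, 0, 0); (0, 0, 2, 2); (0, 0, 0, 1))
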